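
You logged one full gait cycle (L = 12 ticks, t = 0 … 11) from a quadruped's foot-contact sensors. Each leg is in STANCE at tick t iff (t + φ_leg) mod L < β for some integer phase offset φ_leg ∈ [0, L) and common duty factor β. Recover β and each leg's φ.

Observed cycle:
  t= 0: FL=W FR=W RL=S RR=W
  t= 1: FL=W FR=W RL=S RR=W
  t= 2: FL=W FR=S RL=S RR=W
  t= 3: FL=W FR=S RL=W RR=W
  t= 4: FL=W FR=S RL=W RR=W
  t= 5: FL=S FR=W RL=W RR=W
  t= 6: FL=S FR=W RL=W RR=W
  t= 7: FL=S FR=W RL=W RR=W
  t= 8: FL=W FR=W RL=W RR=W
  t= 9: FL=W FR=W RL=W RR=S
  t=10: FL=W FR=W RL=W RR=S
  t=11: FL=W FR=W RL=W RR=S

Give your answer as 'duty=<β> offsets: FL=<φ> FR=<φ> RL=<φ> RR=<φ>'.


duty=3 offsets: FL=7 FR=10 RL=0 RR=3

duty β = stance ticks per leg = 3
FL: stance ticks = 3; W→S at t=5 → φ=7
FR: stance ticks = 3; W→S at t=2 → φ=10
RL: stance ticks = 3; W→S at t=0 → φ=0
RR: stance ticks = 3; W→S at t=9 → φ=3


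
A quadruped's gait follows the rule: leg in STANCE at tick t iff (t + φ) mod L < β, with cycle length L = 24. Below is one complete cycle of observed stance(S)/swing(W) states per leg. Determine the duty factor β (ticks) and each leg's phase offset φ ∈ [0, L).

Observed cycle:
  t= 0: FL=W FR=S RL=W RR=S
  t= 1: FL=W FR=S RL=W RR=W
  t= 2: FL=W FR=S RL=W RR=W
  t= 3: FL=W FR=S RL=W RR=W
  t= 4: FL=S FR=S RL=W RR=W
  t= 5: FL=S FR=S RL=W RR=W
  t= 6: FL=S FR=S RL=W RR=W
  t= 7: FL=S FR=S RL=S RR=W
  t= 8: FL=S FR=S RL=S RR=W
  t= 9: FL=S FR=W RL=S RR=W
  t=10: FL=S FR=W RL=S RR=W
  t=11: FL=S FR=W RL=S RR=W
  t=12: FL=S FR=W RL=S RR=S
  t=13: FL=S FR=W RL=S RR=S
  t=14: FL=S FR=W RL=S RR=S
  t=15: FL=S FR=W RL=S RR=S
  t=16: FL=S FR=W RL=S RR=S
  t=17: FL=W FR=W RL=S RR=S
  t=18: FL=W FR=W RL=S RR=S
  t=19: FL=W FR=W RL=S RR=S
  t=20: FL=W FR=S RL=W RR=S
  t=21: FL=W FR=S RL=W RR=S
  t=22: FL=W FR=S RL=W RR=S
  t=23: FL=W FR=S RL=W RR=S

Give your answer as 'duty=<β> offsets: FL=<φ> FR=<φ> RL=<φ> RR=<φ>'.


duty β = stance ticks per leg = 13
FL: stance ticks = 13; W→S at t=4 → φ=20
FR: stance ticks = 13; W→S at t=20 → φ=4
RL: stance ticks = 13; W→S at t=7 → φ=17
RR: stance ticks = 13; W→S at t=12 → φ=12

duty=13 offsets: FL=20 FR=4 RL=17 RR=12


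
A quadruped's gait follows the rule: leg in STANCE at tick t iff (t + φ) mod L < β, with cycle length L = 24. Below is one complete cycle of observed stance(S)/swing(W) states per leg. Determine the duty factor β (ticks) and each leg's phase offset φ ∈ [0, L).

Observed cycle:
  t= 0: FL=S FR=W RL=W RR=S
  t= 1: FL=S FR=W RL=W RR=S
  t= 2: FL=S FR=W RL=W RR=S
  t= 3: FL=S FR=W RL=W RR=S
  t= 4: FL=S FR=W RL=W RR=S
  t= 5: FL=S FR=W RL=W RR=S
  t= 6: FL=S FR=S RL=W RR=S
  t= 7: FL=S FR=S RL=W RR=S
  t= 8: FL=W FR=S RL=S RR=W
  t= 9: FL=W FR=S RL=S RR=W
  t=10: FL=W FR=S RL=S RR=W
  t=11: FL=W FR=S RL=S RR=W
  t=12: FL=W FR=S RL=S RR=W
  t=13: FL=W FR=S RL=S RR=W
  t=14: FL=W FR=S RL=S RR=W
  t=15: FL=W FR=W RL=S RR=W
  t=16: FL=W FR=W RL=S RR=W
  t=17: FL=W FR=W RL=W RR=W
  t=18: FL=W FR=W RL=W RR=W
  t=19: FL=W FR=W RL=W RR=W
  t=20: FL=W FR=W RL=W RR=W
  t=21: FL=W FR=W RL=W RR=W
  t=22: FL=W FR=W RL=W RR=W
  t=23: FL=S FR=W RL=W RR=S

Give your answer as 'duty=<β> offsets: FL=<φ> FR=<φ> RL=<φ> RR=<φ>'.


duty β = stance ticks per leg = 9
FL: stance ticks = 9; W→S at t=23 → φ=1
FR: stance ticks = 9; W→S at t=6 → φ=18
RL: stance ticks = 9; W→S at t=8 → φ=16
RR: stance ticks = 9; W→S at t=23 → φ=1

duty=9 offsets: FL=1 FR=18 RL=16 RR=1


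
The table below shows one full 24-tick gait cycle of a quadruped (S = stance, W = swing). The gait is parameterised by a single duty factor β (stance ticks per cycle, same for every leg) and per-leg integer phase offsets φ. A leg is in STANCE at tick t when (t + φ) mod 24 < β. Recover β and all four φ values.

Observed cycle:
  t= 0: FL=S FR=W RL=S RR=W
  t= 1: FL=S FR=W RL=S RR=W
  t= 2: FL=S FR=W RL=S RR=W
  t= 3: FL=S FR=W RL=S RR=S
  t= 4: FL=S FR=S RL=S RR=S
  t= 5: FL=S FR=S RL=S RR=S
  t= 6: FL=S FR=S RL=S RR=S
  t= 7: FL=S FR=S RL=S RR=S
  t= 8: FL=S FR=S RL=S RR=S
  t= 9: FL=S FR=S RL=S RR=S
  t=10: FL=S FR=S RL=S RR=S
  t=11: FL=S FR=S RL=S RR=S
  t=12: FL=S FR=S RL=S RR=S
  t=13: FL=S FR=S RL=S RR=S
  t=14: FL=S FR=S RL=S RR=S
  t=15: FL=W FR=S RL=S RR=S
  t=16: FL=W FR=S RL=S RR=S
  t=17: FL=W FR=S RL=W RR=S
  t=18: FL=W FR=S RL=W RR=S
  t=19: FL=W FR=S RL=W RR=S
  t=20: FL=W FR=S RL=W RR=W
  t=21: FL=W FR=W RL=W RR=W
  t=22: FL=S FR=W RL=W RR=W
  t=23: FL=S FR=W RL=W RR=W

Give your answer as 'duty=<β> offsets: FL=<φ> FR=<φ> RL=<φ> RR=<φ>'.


duty=17 offsets: FL=2 FR=20 RL=0 RR=21

duty β = stance ticks per leg = 17
FL: stance ticks = 17; W→S at t=22 → φ=2
FR: stance ticks = 17; W→S at t=4 → φ=20
RL: stance ticks = 17; W→S at t=0 → φ=0
RR: stance ticks = 17; W→S at t=3 → φ=21


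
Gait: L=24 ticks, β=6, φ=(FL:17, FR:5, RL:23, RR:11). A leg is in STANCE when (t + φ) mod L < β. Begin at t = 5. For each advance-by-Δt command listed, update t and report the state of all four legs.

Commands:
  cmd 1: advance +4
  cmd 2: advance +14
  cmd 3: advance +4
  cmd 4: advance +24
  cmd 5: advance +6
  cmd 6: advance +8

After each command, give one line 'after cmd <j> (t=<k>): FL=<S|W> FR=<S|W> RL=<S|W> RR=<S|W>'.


start t=5: FL=W FR=W RL=S RR=W
cmd 1: advance +4 → t=9, phase=(2,14,8,20) → FL=S FR=W RL=W RR=W
cmd 2: advance +14 → t=23, phase=(16,4,22,10) → FL=W FR=S RL=W RR=W
cmd 3: advance +4 → t=27, phase=(20,8,2,14) → FL=W FR=W RL=S RR=W
cmd 4: advance +24 → t=51, phase=(20,8,2,14) → FL=W FR=W RL=S RR=W
cmd 5: advance +6 → t=57, phase=(2,14,8,20) → FL=S FR=W RL=W RR=W
cmd 6: advance +8 → t=65, phase=(10,22,16,4) → FL=W FR=W RL=W RR=S

after cmd 1 (t=9): FL=S FR=W RL=W RR=W
after cmd 2 (t=23): FL=W FR=S RL=W RR=W
after cmd 3 (t=27): FL=W FR=W RL=S RR=W
after cmd 4 (t=51): FL=W FR=W RL=S RR=W
after cmd 5 (t=57): FL=S FR=W RL=W RR=W
after cmd 6 (t=65): FL=W FR=W RL=W RR=S


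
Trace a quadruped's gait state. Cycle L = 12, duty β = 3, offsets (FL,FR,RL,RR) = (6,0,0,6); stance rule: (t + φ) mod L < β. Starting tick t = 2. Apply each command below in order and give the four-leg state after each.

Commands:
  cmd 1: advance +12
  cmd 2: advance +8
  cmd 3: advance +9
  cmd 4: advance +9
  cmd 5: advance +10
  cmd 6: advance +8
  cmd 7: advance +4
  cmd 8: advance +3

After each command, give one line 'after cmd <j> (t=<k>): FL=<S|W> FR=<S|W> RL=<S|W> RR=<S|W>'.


start t=2: FL=W FR=S RL=S RR=W
cmd 1: advance +12 → t=14, phase=(8,2,2,8) → FL=W FR=S RL=S RR=W
cmd 2: advance +8 → t=22, phase=(4,10,10,4) → FL=W FR=W RL=W RR=W
cmd 3: advance +9 → t=31, phase=(1,7,7,1) → FL=S FR=W RL=W RR=S
cmd 4: advance +9 → t=40, phase=(10,4,4,10) → FL=W FR=W RL=W RR=W
cmd 5: advance +10 → t=50, phase=(8,2,2,8) → FL=W FR=S RL=S RR=W
cmd 6: advance +8 → t=58, phase=(4,10,10,4) → FL=W FR=W RL=W RR=W
cmd 7: advance +4 → t=62, phase=(8,2,2,8) → FL=W FR=S RL=S RR=W
cmd 8: advance +3 → t=65, phase=(11,5,5,11) → FL=W FR=W RL=W RR=W

after cmd 1 (t=14): FL=W FR=S RL=S RR=W
after cmd 2 (t=22): FL=W FR=W RL=W RR=W
after cmd 3 (t=31): FL=S FR=W RL=W RR=S
after cmd 4 (t=40): FL=W FR=W RL=W RR=W
after cmd 5 (t=50): FL=W FR=S RL=S RR=W
after cmd 6 (t=58): FL=W FR=W RL=W RR=W
after cmd 7 (t=62): FL=W FR=S RL=S RR=W
after cmd 8 (t=65): FL=W FR=W RL=W RR=W


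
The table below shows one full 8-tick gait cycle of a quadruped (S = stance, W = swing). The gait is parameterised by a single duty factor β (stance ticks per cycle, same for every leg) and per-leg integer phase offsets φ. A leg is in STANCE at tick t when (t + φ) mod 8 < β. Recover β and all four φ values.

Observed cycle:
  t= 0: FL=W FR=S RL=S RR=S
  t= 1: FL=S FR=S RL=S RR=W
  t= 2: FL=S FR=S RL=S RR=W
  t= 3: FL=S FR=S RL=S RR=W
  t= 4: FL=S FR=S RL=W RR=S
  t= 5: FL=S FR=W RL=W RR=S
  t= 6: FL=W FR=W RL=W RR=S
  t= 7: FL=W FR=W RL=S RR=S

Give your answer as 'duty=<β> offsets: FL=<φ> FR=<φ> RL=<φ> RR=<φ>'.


duty=5 offsets: FL=7 FR=0 RL=1 RR=4

duty β = stance ticks per leg = 5
FL: stance ticks = 5; W→S at t=1 → φ=7
FR: stance ticks = 5; W→S at t=0 → φ=0
RL: stance ticks = 5; W→S at t=7 → φ=1
RR: stance ticks = 5; W→S at t=4 → φ=4


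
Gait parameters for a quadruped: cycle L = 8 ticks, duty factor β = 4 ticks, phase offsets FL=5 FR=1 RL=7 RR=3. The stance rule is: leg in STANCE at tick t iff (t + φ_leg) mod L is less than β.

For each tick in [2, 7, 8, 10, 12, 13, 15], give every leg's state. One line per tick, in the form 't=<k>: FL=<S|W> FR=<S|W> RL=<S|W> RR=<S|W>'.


t=2: FL=W FR=S RL=S RR=W
t=7: FL=W FR=S RL=W RR=S
t=8: FL=W FR=S RL=W RR=S
t=10: FL=W FR=S RL=S RR=W
t=12: FL=S FR=W RL=S RR=W
t=13: FL=S FR=W RL=W RR=S
t=15: FL=W FR=S RL=W RR=S

t=2: phase=(7,3,1,5) vs β=4 → FL=W FR=S RL=S RR=W
t=7: phase=(4,0,6,2) vs β=4 → FL=W FR=S RL=W RR=S
t=8: phase=(5,1,7,3) vs β=4 → FL=W FR=S RL=W RR=S
t=10: phase=(7,3,1,5) vs β=4 → FL=W FR=S RL=S RR=W
t=12: phase=(1,5,3,7) vs β=4 → FL=S FR=W RL=S RR=W
t=13: phase=(2,6,4,0) vs β=4 → FL=S FR=W RL=W RR=S
t=15: phase=(4,0,6,2) vs β=4 → FL=W FR=S RL=W RR=S


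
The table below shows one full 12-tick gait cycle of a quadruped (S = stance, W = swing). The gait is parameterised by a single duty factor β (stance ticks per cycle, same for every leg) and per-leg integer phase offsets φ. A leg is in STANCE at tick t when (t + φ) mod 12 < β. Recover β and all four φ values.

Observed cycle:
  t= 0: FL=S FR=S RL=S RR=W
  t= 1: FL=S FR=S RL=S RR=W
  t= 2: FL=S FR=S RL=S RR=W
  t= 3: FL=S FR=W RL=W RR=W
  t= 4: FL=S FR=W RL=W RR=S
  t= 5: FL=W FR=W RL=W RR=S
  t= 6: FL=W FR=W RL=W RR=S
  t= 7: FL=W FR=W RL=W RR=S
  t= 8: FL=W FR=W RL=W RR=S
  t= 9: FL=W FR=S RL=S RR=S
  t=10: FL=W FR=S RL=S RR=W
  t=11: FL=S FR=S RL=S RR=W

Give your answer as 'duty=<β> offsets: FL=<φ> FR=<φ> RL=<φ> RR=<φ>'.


duty=6 offsets: FL=1 FR=3 RL=3 RR=8

duty β = stance ticks per leg = 6
FL: stance ticks = 6; W→S at t=11 → φ=1
FR: stance ticks = 6; W→S at t=9 → φ=3
RL: stance ticks = 6; W→S at t=9 → φ=3
RR: stance ticks = 6; W→S at t=4 → φ=8


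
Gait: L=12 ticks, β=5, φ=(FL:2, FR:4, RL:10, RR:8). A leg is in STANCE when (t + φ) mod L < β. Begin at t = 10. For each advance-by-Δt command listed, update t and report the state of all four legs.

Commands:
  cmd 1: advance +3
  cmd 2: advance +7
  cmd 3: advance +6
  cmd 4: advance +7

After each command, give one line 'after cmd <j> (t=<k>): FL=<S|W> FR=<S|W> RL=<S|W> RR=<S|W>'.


start t=10: FL=S FR=S RL=W RR=W
cmd 1: advance +3 → t=13, phase=(3,5,11,9) → FL=S FR=W RL=W RR=W
cmd 2: advance +7 → t=20, phase=(10,0,6,4) → FL=W FR=S RL=W RR=S
cmd 3: advance +6 → t=26, phase=(4,6,0,10) → FL=S FR=W RL=S RR=W
cmd 4: advance +7 → t=33, phase=(11,1,7,5) → FL=W FR=S RL=W RR=W

after cmd 1 (t=13): FL=S FR=W RL=W RR=W
after cmd 2 (t=20): FL=W FR=S RL=W RR=S
after cmd 3 (t=26): FL=S FR=W RL=S RR=W
after cmd 4 (t=33): FL=W FR=S RL=W RR=W


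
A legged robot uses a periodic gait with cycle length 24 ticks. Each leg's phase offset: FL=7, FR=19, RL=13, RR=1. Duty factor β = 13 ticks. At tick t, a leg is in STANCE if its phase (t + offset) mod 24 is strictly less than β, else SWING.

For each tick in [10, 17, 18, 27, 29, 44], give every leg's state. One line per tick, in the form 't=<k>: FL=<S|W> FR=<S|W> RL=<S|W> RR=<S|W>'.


t=10: phase=(17,5,23,11) vs β=13 → FL=W FR=S RL=W RR=S
t=17: phase=(0,12,6,18) vs β=13 → FL=S FR=S RL=S RR=W
t=18: phase=(1,13,7,19) vs β=13 → FL=S FR=W RL=S RR=W
t=27: phase=(10,22,16,4) vs β=13 → FL=S FR=W RL=W RR=S
t=29: phase=(12,0,18,6) vs β=13 → FL=S FR=S RL=W RR=S
t=44: phase=(3,15,9,21) vs β=13 → FL=S FR=W RL=S RR=W

t=10: FL=W FR=S RL=W RR=S
t=17: FL=S FR=S RL=S RR=W
t=18: FL=S FR=W RL=S RR=W
t=27: FL=S FR=W RL=W RR=S
t=29: FL=S FR=S RL=W RR=S
t=44: FL=S FR=W RL=S RR=W


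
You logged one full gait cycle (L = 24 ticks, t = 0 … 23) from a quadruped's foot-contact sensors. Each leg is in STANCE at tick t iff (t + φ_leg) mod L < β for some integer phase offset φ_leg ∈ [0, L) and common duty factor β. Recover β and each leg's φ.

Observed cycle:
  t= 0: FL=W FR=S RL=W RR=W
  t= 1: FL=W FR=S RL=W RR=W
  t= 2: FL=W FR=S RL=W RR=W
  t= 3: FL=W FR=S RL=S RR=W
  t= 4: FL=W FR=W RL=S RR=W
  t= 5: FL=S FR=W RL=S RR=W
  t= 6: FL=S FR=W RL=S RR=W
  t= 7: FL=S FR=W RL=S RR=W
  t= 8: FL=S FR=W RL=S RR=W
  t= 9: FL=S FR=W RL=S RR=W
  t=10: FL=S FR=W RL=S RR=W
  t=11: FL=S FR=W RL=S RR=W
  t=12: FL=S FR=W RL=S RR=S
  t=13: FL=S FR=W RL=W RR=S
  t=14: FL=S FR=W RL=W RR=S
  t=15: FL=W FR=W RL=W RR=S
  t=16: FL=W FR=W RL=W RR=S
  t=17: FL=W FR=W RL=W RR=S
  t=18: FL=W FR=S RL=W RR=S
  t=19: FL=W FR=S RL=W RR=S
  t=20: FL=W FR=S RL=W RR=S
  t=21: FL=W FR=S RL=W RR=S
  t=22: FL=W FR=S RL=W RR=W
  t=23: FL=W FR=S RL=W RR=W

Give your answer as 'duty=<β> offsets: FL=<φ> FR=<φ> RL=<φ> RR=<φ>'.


duty=10 offsets: FL=19 FR=6 RL=21 RR=12

duty β = stance ticks per leg = 10
FL: stance ticks = 10; W→S at t=5 → φ=19
FR: stance ticks = 10; W→S at t=18 → φ=6
RL: stance ticks = 10; W→S at t=3 → φ=21
RR: stance ticks = 10; W→S at t=12 → φ=12


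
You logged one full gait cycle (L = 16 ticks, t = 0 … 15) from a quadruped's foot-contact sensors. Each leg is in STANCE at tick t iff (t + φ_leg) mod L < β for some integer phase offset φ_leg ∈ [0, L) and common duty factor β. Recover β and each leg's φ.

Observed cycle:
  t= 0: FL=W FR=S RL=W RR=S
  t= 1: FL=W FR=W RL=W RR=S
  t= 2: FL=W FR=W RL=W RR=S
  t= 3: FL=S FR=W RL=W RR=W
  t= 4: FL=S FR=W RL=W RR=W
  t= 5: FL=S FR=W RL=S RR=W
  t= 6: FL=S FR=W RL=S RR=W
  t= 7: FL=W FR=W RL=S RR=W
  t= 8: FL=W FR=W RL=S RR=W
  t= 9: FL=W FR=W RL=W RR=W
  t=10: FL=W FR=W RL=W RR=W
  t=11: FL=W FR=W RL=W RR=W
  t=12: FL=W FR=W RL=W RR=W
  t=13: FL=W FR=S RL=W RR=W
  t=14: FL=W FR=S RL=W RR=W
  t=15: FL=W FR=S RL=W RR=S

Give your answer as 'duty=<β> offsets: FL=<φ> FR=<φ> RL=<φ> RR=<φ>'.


duty β = stance ticks per leg = 4
FL: stance ticks = 4; W→S at t=3 → φ=13
FR: stance ticks = 4; W→S at t=13 → φ=3
RL: stance ticks = 4; W→S at t=5 → φ=11
RR: stance ticks = 4; W→S at t=15 → φ=1

duty=4 offsets: FL=13 FR=3 RL=11 RR=1


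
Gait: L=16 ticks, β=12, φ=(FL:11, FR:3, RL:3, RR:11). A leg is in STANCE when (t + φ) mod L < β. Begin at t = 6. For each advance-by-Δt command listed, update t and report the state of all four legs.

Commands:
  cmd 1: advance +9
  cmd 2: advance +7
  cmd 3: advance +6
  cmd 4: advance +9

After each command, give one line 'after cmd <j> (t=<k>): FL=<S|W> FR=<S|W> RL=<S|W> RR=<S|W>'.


after cmd 1 (t=15): FL=S FR=S RL=S RR=S
after cmd 2 (t=22): FL=S FR=S RL=S RR=S
after cmd 3 (t=28): FL=S FR=W RL=W RR=S
after cmd 4 (t=37): FL=S FR=S RL=S RR=S

start t=6: FL=S FR=S RL=S RR=S
cmd 1: advance +9 → t=15, phase=(10,2,2,10) → FL=S FR=S RL=S RR=S
cmd 2: advance +7 → t=22, phase=(1,9,9,1) → FL=S FR=S RL=S RR=S
cmd 3: advance +6 → t=28, phase=(7,15,15,7) → FL=S FR=W RL=W RR=S
cmd 4: advance +9 → t=37, phase=(0,8,8,0) → FL=S FR=S RL=S RR=S


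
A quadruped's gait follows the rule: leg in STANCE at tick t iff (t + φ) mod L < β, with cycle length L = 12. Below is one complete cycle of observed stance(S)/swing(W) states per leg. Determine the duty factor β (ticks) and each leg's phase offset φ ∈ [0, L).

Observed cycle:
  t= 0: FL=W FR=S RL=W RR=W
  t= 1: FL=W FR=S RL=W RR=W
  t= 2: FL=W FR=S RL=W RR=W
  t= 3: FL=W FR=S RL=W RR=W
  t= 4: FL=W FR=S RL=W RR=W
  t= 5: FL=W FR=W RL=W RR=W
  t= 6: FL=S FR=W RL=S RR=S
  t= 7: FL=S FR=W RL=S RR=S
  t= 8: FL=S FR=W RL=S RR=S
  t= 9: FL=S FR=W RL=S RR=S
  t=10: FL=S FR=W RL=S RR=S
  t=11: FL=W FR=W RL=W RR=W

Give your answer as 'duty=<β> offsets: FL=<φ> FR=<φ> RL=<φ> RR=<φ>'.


duty=5 offsets: FL=6 FR=0 RL=6 RR=6

duty β = stance ticks per leg = 5
FL: stance ticks = 5; W→S at t=6 → φ=6
FR: stance ticks = 5; W→S at t=0 → φ=0
RL: stance ticks = 5; W→S at t=6 → φ=6
RR: stance ticks = 5; W→S at t=6 → φ=6


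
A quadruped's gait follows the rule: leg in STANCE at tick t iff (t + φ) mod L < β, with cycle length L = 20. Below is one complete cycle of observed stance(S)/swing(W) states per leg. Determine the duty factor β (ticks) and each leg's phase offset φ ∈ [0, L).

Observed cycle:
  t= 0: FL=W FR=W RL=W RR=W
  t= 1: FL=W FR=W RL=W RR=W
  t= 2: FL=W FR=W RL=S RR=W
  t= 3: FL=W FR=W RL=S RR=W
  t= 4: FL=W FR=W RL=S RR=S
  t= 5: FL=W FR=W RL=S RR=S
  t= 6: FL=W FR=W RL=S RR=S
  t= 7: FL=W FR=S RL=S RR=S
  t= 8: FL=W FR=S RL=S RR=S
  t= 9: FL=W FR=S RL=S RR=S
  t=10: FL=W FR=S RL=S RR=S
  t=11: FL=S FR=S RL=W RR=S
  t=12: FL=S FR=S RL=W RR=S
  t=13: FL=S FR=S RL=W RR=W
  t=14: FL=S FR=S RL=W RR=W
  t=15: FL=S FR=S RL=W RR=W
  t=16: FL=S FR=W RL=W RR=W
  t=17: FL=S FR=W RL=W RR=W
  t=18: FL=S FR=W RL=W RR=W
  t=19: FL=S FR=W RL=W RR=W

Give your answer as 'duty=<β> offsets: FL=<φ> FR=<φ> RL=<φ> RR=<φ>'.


duty β = stance ticks per leg = 9
FL: stance ticks = 9; W→S at t=11 → φ=9
FR: stance ticks = 9; W→S at t=7 → φ=13
RL: stance ticks = 9; W→S at t=2 → φ=18
RR: stance ticks = 9; W→S at t=4 → φ=16

duty=9 offsets: FL=9 FR=13 RL=18 RR=16


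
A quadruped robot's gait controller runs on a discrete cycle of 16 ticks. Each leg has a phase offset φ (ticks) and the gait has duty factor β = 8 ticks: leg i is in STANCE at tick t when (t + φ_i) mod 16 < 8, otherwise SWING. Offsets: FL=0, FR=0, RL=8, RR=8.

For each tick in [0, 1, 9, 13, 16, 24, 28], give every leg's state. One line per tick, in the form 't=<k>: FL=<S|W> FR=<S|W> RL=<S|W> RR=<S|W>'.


t=0: phase=(0,0,8,8) vs β=8 → FL=S FR=S RL=W RR=W
t=1: phase=(1,1,9,9) vs β=8 → FL=S FR=S RL=W RR=W
t=9: phase=(9,9,1,1) vs β=8 → FL=W FR=W RL=S RR=S
t=13: phase=(13,13,5,5) vs β=8 → FL=W FR=W RL=S RR=S
t=16: phase=(0,0,8,8) vs β=8 → FL=S FR=S RL=W RR=W
t=24: phase=(8,8,0,0) vs β=8 → FL=W FR=W RL=S RR=S
t=28: phase=(12,12,4,4) vs β=8 → FL=W FR=W RL=S RR=S

t=0: FL=S FR=S RL=W RR=W
t=1: FL=S FR=S RL=W RR=W
t=9: FL=W FR=W RL=S RR=S
t=13: FL=W FR=W RL=S RR=S
t=16: FL=S FR=S RL=W RR=W
t=24: FL=W FR=W RL=S RR=S
t=28: FL=W FR=W RL=S RR=S


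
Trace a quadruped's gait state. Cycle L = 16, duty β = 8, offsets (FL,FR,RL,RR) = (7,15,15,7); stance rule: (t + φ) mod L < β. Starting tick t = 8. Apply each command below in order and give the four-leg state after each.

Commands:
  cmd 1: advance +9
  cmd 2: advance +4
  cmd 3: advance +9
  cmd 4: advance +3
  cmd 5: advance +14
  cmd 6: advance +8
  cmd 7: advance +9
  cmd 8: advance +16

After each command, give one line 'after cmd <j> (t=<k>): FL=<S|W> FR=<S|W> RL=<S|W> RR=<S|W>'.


after cmd 1 (t=17): FL=W FR=S RL=S RR=W
after cmd 2 (t=21): FL=W FR=S RL=S RR=W
after cmd 3 (t=30): FL=S FR=W RL=W RR=S
after cmd 4 (t=33): FL=W FR=S RL=S RR=W
after cmd 5 (t=47): FL=S FR=W RL=W RR=S
after cmd 6 (t=55): FL=W FR=S RL=S RR=W
after cmd 7 (t=64): FL=S FR=W RL=W RR=S
after cmd 8 (t=80): FL=S FR=W RL=W RR=S

start t=8: FL=W FR=S RL=S RR=W
cmd 1: advance +9 → t=17, phase=(8,0,0,8) → FL=W FR=S RL=S RR=W
cmd 2: advance +4 → t=21, phase=(12,4,4,12) → FL=W FR=S RL=S RR=W
cmd 3: advance +9 → t=30, phase=(5,13,13,5) → FL=S FR=W RL=W RR=S
cmd 4: advance +3 → t=33, phase=(8,0,0,8) → FL=W FR=S RL=S RR=W
cmd 5: advance +14 → t=47, phase=(6,14,14,6) → FL=S FR=W RL=W RR=S
cmd 6: advance +8 → t=55, phase=(14,6,6,14) → FL=W FR=S RL=S RR=W
cmd 7: advance +9 → t=64, phase=(7,15,15,7) → FL=S FR=W RL=W RR=S
cmd 8: advance +16 → t=80, phase=(7,15,15,7) → FL=S FR=W RL=W RR=S


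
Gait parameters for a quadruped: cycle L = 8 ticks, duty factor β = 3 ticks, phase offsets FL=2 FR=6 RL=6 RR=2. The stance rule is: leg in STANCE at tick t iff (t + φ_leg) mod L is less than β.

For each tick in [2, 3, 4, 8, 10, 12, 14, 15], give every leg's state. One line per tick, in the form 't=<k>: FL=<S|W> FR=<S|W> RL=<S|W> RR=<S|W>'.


t=2: FL=W FR=S RL=S RR=W
t=3: FL=W FR=S RL=S RR=W
t=4: FL=W FR=S RL=S RR=W
t=8: FL=S FR=W RL=W RR=S
t=10: FL=W FR=S RL=S RR=W
t=12: FL=W FR=S RL=S RR=W
t=14: FL=S FR=W RL=W RR=S
t=15: FL=S FR=W RL=W RR=S

t=2: phase=(4,0,0,4) vs β=3 → FL=W FR=S RL=S RR=W
t=3: phase=(5,1,1,5) vs β=3 → FL=W FR=S RL=S RR=W
t=4: phase=(6,2,2,6) vs β=3 → FL=W FR=S RL=S RR=W
t=8: phase=(2,6,6,2) vs β=3 → FL=S FR=W RL=W RR=S
t=10: phase=(4,0,0,4) vs β=3 → FL=W FR=S RL=S RR=W
t=12: phase=(6,2,2,6) vs β=3 → FL=W FR=S RL=S RR=W
t=14: phase=(0,4,4,0) vs β=3 → FL=S FR=W RL=W RR=S
t=15: phase=(1,5,5,1) vs β=3 → FL=S FR=W RL=W RR=S


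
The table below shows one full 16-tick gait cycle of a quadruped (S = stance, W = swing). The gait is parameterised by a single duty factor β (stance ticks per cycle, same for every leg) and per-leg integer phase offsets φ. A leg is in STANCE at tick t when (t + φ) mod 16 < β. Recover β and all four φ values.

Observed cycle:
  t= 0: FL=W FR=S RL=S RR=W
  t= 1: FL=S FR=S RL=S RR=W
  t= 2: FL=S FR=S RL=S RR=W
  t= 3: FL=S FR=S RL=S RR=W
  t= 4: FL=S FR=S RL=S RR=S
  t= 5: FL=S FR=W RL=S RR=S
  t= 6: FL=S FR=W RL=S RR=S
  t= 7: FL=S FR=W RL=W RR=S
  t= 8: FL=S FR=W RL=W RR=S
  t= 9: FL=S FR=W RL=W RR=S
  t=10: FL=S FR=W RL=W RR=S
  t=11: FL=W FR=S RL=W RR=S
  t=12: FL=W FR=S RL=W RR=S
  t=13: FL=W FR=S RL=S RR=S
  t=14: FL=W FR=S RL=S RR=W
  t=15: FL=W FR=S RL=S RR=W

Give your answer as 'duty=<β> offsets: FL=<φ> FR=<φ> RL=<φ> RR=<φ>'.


duty β = stance ticks per leg = 10
FL: stance ticks = 10; W→S at t=1 → φ=15
FR: stance ticks = 10; W→S at t=11 → φ=5
RL: stance ticks = 10; W→S at t=13 → φ=3
RR: stance ticks = 10; W→S at t=4 → φ=12

duty=10 offsets: FL=15 FR=5 RL=3 RR=12


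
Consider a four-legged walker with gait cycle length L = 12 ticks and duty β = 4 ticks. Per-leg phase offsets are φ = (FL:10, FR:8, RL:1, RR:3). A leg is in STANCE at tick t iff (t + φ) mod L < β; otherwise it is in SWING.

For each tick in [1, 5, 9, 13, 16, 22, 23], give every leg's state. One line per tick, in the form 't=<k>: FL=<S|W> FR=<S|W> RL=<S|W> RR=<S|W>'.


t=1: phase=(11,9,2,4) vs β=4 → FL=W FR=W RL=S RR=W
t=5: phase=(3,1,6,8) vs β=4 → FL=S FR=S RL=W RR=W
t=9: phase=(7,5,10,0) vs β=4 → FL=W FR=W RL=W RR=S
t=13: phase=(11,9,2,4) vs β=4 → FL=W FR=W RL=S RR=W
t=16: phase=(2,0,5,7) vs β=4 → FL=S FR=S RL=W RR=W
t=22: phase=(8,6,11,1) vs β=4 → FL=W FR=W RL=W RR=S
t=23: phase=(9,7,0,2) vs β=4 → FL=W FR=W RL=S RR=S

t=1: FL=W FR=W RL=S RR=W
t=5: FL=S FR=S RL=W RR=W
t=9: FL=W FR=W RL=W RR=S
t=13: FL=W FR=W RL=S RR=W
t=16: FL=S FR=S RL=W RR=W
t=22: FL=W FR=W RL=W RR=S
t=23: FL=W FR=W RL=S RR=S


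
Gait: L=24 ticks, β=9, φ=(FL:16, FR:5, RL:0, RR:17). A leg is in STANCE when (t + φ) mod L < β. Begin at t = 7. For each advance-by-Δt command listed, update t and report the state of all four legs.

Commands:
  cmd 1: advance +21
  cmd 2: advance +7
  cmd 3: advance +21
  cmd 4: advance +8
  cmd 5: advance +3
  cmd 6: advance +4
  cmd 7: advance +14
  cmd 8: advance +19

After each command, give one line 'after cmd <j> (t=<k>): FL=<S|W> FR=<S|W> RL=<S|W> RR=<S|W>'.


after cmd 1 (t=28): FL=W FR=W RL=S RR=W
after cmd 2 (t=35): FL=S FR=W RL=W RR=S
after cmd 3 (t=56): FL=S FR=W RL=S RR=S
after cmd 4 (t=64): FL=S FR=W RL=W RR=W
after cmd 5 (t=67): FL=W FR=S RL=W RR=W
after cmd 6 (t=71): FL=W FR=S RL=W RR=W
after cmd 7 (t=85): FL=S FR=W RL=W RR=S
after cmd 8 (t=104): FL=S FR=W RL=S RR=S

start t=7: FL=W FR=W RL=S RR=S
cmd 1: advance +21 → t=28, phase=(20,9,4,21) → FL=W FR=W RL=S RR=W
cmd 2: advance +7 → t=35, phase=(3,16,11,4) → FL=S FR=W RL=W RR=S
cmd 3: advance +21 → t=56, phase=(0,13,8,1) → FL=S FR=W RL=S RR=S
cmd 4: advance +8 → t=64, phase=(8,21,16,9) → FL=S FR=W RL=W RR=W
cmd 5: advance +3 → t=67, phase=(11,0,19,12) → FL=W FR=S RL=W RR=W
cmd 6: advance +4 → t=71, phase=(15,4,23,16) → FL=W FR=S RL=W RR=W
cmd 7: advance +14 → t=85, phase=(5,18,13,6) → FL=S FR=W RL=W RR=S
cmd 8: advance +19 → t=104, phase=(0,13,8,1) → FL=S FR=W RL=S RR=S


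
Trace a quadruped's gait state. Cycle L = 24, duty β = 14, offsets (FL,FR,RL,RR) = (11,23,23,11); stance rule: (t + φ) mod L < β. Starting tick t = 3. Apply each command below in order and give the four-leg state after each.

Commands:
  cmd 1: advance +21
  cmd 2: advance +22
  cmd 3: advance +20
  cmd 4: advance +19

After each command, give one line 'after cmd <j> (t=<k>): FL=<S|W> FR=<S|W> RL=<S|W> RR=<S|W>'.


start t=3: FL=W FR=S RL=S RR=W
cmd 1: advance +21 → t=24, phase=(11,23,23,11) → FL=S FR=W RL=W RR=S
cmd 2: advance +22 → t=46, phase=(9,21,21,9) → FL=S FR=W RL=W RR=S
cmd 3: advance +20 → t=66, phase=(5,17,17,5) → FL=S FR=W RL=W RR=S
cmd 4: advance +19 → t=85, phase=(0,12,12,0) → FL=S FR=S RL=S RR=S

after cmd 1 (t=24): FL=S FR=W RL=W RR=S
after cmd 2 (t=46): FL=S FR=W RL=W RR=S
after cmd 3 (t=66): FL=S FR=W RL=W RR=S
after cmd 4 (t=85): FL=S FR=S RL=S RR=S


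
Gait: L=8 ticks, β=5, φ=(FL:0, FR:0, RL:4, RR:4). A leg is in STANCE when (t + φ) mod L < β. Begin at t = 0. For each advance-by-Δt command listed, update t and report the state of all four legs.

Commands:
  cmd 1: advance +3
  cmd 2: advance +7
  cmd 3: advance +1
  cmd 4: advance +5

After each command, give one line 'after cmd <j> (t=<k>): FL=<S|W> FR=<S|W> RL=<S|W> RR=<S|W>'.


start t=0: FL=S FR=S RL=S RR=S
cmd 1: advance +3 → t=3, phase=(3,3,7,7) → FL=S FR=S RL=W RR=W
cmd 2: advance +7 → t=10, phase=(2,2,6,6) → FL=S FR=S RL=W RR=W
cmd 3: advance +1 → t=11, phase=(3,3,7,7) → FL=S FR=S RL=W RR=W
cmd 4: advance +5 → t=16, phase=(0,0,4,4) → FL=S FR=S RL=S RR=S

after cmd 1 (t=3): FL=S FR=S RL=W RR=W
after cmd 2 (t=10): FL=S FR=S RL=W RR=W
after cmd 3 (t=11): FL=S FR=S RL=W RR=W
after cmd 4 (t=16): FL=S FR=S RL=S RR=S


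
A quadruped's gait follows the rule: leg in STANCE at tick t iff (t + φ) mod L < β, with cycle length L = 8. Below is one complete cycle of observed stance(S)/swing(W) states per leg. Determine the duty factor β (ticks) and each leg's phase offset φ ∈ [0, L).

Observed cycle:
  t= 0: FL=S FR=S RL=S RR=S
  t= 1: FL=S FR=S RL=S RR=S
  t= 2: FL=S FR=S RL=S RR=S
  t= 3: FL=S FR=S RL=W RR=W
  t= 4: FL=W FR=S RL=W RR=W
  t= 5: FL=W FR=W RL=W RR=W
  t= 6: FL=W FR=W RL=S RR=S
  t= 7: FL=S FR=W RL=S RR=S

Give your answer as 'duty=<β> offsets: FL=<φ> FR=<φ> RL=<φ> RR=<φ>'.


duty β = stance ticks per leg = 5
FL: stance ticks = 5; W→S at t=7 → φ=1
FR: stance ticks = 5; W→S at t=0 → φ=0
RL: stance ticks = 5; W→S at t=6 → φ=2
RR: stance ticks = 5; W→S at t=6 → φ=2

duty=5 offsets: FL=1 FR=0 RL=2 RR=2


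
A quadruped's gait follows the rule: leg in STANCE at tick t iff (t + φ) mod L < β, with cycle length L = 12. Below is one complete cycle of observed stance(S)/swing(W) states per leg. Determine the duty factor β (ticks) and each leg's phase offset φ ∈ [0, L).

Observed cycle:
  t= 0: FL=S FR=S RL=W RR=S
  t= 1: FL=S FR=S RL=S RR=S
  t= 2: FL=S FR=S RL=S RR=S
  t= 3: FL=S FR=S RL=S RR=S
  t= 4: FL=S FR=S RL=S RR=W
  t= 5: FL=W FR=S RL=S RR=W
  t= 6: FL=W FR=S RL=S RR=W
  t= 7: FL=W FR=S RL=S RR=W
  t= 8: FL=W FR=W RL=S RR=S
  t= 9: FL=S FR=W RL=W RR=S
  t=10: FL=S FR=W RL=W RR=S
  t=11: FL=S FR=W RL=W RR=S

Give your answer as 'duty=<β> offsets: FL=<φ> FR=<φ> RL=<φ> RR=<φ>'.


duty=8 offsets: FL=3 FR=0 RL=11 RR=4

duty β = stance ticks per leg = 8
FL: stance ticks = 8; W→S at t=9 → φ=3
FR: stance ticks = 8; W→S at t=0 → φ=0
RL: stance ticks = 8; W→S at t=1 → φ=11
RR: stance ticks = 8; W→S at t=8 → φ=4


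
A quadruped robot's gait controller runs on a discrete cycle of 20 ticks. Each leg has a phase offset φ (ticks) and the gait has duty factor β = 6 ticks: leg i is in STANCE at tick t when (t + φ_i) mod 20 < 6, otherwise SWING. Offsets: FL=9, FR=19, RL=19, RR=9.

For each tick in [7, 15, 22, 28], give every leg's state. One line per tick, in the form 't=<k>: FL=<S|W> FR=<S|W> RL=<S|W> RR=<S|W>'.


t=7: phase=(16,6,6,16) vs β=6 → FL=W FR=W RL=W RR=W
t=15: phase=(4,14,14,4) vs β=6 → FL=S FR=W RL=W RR=S
t=22: phase=(11,1,1,11) vs β=6 → FL=W FR=S RL=S RR=W
t=28: phase=(17,7,7,17) vs β=6 → FL=W FR=W RL=W RR=W

t=7: FL=W FR=W RL=W RR=W
t=15: FL=S FR=W RL=W RR=S
t=22: FL=W FR=S RL=S RR=W
t=28: FL=W FR=W RL=W RR=W


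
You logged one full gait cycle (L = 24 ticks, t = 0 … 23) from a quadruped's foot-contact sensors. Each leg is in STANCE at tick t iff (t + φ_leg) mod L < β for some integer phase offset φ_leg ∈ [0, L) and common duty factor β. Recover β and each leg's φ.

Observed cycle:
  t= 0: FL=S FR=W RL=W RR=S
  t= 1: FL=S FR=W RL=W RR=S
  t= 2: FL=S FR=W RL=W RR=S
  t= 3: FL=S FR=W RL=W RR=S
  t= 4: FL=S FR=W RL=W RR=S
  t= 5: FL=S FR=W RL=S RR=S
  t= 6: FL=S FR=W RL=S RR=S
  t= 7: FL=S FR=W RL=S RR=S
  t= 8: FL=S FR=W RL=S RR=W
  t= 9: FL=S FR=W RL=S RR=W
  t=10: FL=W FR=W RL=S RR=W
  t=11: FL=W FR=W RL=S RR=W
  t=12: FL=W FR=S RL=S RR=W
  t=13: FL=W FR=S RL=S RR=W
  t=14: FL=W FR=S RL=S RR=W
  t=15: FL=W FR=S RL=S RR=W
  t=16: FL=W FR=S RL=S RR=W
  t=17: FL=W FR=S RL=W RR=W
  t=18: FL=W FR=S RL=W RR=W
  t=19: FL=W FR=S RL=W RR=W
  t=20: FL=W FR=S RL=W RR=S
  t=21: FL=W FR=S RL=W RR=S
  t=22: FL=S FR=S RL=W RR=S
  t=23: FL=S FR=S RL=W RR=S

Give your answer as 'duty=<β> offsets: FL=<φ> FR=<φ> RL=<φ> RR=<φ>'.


duty β = stance ticks per leg = 12
FL: stance ticks = 12; W→S at t=22 → φ=2
FR: stance ticks = 12; W→S at t=12 → φ=12
RL: stance ticks = 12; W→S at t=5 → φ=19
RR: stance ticks = 12; W→S at t=20 → φ=4

duty=12 offsets: FL=2 FR=12 RL=19 RR=4


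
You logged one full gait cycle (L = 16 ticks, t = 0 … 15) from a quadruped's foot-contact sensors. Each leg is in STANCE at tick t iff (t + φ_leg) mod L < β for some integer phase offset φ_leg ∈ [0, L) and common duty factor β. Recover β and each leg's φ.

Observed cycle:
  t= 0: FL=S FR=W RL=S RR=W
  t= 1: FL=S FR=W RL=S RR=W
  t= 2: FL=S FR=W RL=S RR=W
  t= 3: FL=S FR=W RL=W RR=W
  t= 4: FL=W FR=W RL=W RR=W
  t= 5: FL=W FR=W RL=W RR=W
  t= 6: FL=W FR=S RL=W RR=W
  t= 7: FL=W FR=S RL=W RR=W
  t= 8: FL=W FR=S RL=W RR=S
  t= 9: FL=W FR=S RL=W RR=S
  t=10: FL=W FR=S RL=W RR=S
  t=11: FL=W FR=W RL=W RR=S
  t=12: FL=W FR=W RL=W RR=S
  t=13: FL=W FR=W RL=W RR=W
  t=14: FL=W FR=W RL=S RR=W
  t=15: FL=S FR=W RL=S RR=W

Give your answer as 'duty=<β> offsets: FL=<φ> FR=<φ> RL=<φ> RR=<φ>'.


duty=5 offsets: FL=1 FR=10 RL=2 RR=8

duty β = stance ticks per leg = 5
FL: stance ticks = 5; W→S at t=15 → φ=1
FR: stance ticks = 5; W→S at t=6 → φ=10
RL: stance ticks = 5; W→S at t=14 → φ=2
RR: stance ticks = 5; W→S at t=8 → φ=8


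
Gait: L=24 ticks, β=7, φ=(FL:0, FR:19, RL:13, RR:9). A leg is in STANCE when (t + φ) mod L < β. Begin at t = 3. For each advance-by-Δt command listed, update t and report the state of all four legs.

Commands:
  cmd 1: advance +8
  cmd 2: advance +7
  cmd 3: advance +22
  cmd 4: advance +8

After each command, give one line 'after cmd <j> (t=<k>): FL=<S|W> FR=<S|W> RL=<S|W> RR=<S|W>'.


start t=3: FL=S FR=W RL=W RR=W
cmd 1: advance +8 → t=11, phase=(11,6,0,20) → FL=W FR=S RL=S RR=W
cmd 2: advance +7 → t=18, phase=(18,13,7,3) → FL=W FR=W RL=W RR=S
cmd 3: advance +22 → t=40, phase=(16,11,5,1) → FL=W FR=W RL=S RR=S
cmd 4: advance +8 → t=48, phase=(0,19,13,9) → FL=S FR=W RL=W RR=W

after cmd 1 (t=11): FL=W FR=S RL=S RR=W
after cmd 2 (t=18): FL=W FR=W RL=W RR=S
after cmd 3 (t=40): FL=W FR=W RL=S RR=S
after cmd 4 (t=48): FL=S FR=W RL=W RR=W


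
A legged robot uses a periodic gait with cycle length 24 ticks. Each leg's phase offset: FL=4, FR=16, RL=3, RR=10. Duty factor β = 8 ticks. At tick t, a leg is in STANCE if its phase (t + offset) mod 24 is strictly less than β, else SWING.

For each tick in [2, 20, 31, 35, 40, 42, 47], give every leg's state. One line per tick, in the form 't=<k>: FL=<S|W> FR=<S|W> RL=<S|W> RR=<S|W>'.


t=2: phase=(6,18,5,12) vs β=8 → FL=S FR=W RL=S RR=W
t=20: phase=(0,12,23,6) vs β=8 → FL=S FR=W RL=W RR=S
t=31: phase=(11,23,10,17) vs β=8 → FL=W FR=W RL=W RR=W
t=35: phase=(15,3,14,21) vs β=8 → FL=W FR=S RL=W RR=W
t=40: phase=(20,8,19,2) vs β=8 → FL=W FR=W RL=W RR=S
t=42: phase=(22,10,21,4) vs β=8 → FL=W FR=W RL=W RR=S
t=47: phase=(3,15,2,9) vs β=8 → FL=S FR=W RL=S RR=W

t=2: FL=S FR=W RL=S RR=W
t=20: FL=S FR=W RL=W RR=S
t=31: FL=W FR=W RL=W RR=W
t=35: FL=W FR=S RL=W RR=W
t=40: FL=W FR=W RL=W RR=S
t=42: FL=W FR=W RL=W RR=S
t=47: FL=S FR=W RL=S RR=W


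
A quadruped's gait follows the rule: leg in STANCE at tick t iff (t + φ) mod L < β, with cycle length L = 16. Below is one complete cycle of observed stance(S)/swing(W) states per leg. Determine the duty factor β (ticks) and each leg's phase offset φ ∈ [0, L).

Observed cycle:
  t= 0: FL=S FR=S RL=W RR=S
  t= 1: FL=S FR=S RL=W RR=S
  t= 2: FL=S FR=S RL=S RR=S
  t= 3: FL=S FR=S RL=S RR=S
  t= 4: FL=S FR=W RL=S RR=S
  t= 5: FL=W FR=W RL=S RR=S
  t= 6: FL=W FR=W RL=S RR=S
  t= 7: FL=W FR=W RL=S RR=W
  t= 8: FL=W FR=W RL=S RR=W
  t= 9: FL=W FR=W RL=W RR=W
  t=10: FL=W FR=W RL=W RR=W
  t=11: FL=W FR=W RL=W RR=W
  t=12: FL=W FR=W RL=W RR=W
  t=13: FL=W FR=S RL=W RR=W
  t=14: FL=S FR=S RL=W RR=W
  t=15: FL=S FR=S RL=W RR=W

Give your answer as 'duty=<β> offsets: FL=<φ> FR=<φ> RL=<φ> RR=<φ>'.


duty β = stance ticks per leg = 7
FL: stance ticks = 7; W→S at t=14 → φ=2
FR: stance ticks = 7; W→S at t=13 → φ=3
RL: stance ticks = 7; W→S at t=2 → φ=14
RR: stance ticks = 7; W→S at t=0 → φ=0

duty=7 offsets: FL=2 FR=3 RL=14 RR=0


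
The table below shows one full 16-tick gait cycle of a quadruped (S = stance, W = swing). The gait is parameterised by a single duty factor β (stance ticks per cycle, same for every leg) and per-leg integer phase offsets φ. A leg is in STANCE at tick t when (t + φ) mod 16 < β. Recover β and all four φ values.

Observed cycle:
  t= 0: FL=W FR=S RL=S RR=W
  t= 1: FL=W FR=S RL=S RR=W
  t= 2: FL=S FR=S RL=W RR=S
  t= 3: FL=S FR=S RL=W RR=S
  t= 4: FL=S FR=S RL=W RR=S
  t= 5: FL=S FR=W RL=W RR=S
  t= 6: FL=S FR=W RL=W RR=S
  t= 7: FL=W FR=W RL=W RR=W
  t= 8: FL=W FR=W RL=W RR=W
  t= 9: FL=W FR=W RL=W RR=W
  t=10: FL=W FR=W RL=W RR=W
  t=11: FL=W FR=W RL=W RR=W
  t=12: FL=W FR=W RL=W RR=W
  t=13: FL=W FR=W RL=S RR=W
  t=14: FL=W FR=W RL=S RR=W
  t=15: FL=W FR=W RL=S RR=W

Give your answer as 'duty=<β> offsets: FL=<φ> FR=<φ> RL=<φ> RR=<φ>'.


duty β = stance ticks per leg = 5
FL: stance ticks = 5; W→S at t=2 → φ=14
FR: stance ticks = 5; W→S at t=0 → φ=0
RL: stance ticks = 5; W→S at t=13 → φ=3
RR: stance ticks = 5; W→S at t=2 → φ=14

duty=5 offsets: FL=14 FR=0 RL=3 RR=14


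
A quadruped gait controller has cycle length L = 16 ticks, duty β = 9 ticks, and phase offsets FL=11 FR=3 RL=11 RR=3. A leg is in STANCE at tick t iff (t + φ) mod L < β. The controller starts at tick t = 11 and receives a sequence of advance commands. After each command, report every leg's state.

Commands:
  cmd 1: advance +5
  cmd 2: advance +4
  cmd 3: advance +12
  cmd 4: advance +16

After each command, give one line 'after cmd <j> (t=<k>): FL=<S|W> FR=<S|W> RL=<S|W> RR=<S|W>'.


start t=11: FL=S FR=W RL=S RR=W
cmd 1: advance +5 → t=16, phase=(11,3,11,3) → FL=W FR=S RL=W RR=S
cmd 2: advance +4 → t=20, phase=(15,7,15,7) → FL=W FR=S RL=W RR=S
cmd 3: advance +12 → t=32, phase=(11,3,11,3) → FL=W FR=S RL=W RR=S
cmd 4: advance +16 → t=48, phase=(11,3,11,3) → FL=W FR=S RL=W RR=S

after cmd 1 (t=16): FL=W FR=S RL=W RR=S
after cmd 2 (t=20): FL=W FR=S RL=W RR=S
after cmd 3 (t=32): FL=W FR=S RL=W RR=S
after cmd 4 (t=48): FL=W FR=S RL=W RR=S


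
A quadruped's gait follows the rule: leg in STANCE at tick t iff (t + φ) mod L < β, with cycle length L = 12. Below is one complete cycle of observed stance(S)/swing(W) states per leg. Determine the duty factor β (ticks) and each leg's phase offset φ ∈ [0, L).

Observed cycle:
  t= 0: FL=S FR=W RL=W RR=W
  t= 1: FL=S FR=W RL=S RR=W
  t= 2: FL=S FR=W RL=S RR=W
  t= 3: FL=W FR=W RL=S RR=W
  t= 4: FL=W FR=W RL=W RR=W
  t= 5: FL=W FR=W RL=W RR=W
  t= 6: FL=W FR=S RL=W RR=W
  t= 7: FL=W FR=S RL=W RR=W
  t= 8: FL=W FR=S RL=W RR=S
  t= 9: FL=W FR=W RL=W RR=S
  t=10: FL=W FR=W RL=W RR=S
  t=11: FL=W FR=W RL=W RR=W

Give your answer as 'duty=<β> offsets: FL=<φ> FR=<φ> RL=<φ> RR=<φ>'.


duty=3 offsets: FL=0 FR=6 RL=11 RR=4

duty β = stance ticks per leg = 3
FL: stance ticks = 3; W→S at t=0 → φ=0
FR: stance ticks = 3; W→S at t=6 → φ=6
RL: stance ticks = 3; W→S at t=1 → φ=11
RR: stance ticks = 3; W→S at t=8 → φ=4


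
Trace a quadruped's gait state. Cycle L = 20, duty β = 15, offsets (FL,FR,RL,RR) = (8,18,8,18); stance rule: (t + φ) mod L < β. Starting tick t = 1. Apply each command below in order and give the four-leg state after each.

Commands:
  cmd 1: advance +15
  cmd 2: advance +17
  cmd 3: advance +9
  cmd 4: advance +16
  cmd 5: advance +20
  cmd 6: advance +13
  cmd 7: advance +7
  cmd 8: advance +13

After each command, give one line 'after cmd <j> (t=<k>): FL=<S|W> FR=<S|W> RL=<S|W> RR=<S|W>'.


start t=1: FL=S FR=W RL=S RR=W
cmd 1: advance +15 → t=16, phase=(4,14,4,14) → FL=S FR=S RL=S RR=S
cmd 2: advance +17 → t=33, phase=(1,11,1,11) → FL=S FR=S RL=S RR=S
cmd 3: advance +9 → t=42, phase=(10,0,10,0) → FL=S FR=S RL=S RR=S
cmd 4: advance +16 → t=58, phase=(6,16,6,16) → FL=S FR=W RL=S RR=W
cmd 5: advance +20 → t=78, phase=(6,16,6,16) → FL=S FR=W RL=S RR=W
cmd 6: advance +13 → t=91, phase=(19,9,19,9) → FL=W FR=S RL=W RR=S
cmd 7: advance +7 → t=98, phase=(6,16,6,16) → FL=S FR=W RL=S RR=W
cmd 8: advance +13 → t=111, phase=(19,9,19,9) → FL=W FR=S RL=W RR=S

after cmd 1 (t=16): FL=S FR=S RL=S RR=S
after cmd 2 (t=33): FL=S FR=S RL=S RR=S
after cmd 3 (t=42): FL=S FR=S RL=S RR=S
after cmd 4 (t=58): FL=S FR=W RL=S RR=W
after cmd 5 (t=78): FL=S FR=W RL=S RR=W
after cmd 6 (t=91): FL=W FR=S RL=W RR=S
after cmd 7 (t=98): FL=S FR=W RL=S RR=W
after cmd 8 (t=111): FL=W FR=S RL=W RR=S


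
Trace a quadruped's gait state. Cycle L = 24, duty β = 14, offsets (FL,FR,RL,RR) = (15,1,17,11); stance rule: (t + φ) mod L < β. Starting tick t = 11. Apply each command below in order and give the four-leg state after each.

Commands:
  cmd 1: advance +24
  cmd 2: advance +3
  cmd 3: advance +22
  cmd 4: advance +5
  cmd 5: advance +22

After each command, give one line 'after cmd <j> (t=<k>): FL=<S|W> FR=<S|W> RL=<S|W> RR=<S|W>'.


start t=11: FL=S FR=S RL=S RR=W
cmd 1: advance +24 → t=35, phase=(2,12,4,22) → FL=S FR=S RL=S RR=W
cmd 2: advance +3 → t=38, phase=(5,15,7,1) → FL=S FR=W RL=S RR=S
cmd 3: advance +22 → t=60, phase=(3,13,5,23) → FL=S FR=S RL=S RR=W
cmd 4: advance +5 → t=65, phase=(8,18,10,4) → FL=S FR=W RL=S RR=S
cmd 5: advance +22 → t=87, phase=(6,16,8,2) → FL=S FR=W RL=S RR=S

after cmd 1 (t=35): FL=S FR=S RL=S RR=W
after cmd 2 (t=38): FL=S FR=W RL=S RR=S
after cmd 3 (t=60): FL=S FR=S RL=S RR=W
after cmd 4 (t=65): FL=S FR=W RL=S RR=S
after cmd 5 (t=87): FL=S FR=W RL=S RR=S


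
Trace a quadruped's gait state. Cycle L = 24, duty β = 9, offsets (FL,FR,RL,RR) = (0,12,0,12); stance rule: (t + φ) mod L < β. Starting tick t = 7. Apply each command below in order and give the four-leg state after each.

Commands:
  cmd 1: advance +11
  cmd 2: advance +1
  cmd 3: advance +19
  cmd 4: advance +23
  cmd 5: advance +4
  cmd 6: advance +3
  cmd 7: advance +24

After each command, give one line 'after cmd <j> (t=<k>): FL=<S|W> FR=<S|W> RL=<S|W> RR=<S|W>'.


start t=7: FL=S FR=W RL=S RR=W
cmd 1: advance +11 → t=18, phase=(18,6,18,6) → FL=W FR=S RL=W RR=S
cmd 2: advance +1 → t=19, phase=(19,7,19,7) → FL=W FR=S RL=W RR=S
cmd 3: advance +19 → t=38, phase=(14,2,14,2) → FL=W FR=S RL=W RR=S
cmd 4: advance +23 → t=61, phase=(13,1,13,1) → FL=W FR=S RL=W RR=S
cmd 5: advance +4 → t=65, phase=(17,5,17,5) → FL=W FR=S RL=W RR=S
cmd 6: advance +3 → t=68, phase=(20,8,20,8) → FL=W FR=S RL=W RR=S
cmd 7: advance +24 → t=92, phase=(20,8,20,8) → FL=W FR=S RL=W RR=S

after cmd 1 (t=18): FL=W FR=S RL=W RR=S
after cmd 2 (t=19): FL=W FR=S RL=W RR=S
after cmd 3 (t=38): FL=W FR=S RL=W RR=S
after cmd 4 (t=61): FL=W FR=S RL=W RR=S
after cmd 5 (t=65): FL=W FR=S RL=W RR=S
after cmd 6 (t=68): FL=W FR=S RL=W RR=S
after cmd 7 (t=92): FL=W FR=S RL=W RR=S
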